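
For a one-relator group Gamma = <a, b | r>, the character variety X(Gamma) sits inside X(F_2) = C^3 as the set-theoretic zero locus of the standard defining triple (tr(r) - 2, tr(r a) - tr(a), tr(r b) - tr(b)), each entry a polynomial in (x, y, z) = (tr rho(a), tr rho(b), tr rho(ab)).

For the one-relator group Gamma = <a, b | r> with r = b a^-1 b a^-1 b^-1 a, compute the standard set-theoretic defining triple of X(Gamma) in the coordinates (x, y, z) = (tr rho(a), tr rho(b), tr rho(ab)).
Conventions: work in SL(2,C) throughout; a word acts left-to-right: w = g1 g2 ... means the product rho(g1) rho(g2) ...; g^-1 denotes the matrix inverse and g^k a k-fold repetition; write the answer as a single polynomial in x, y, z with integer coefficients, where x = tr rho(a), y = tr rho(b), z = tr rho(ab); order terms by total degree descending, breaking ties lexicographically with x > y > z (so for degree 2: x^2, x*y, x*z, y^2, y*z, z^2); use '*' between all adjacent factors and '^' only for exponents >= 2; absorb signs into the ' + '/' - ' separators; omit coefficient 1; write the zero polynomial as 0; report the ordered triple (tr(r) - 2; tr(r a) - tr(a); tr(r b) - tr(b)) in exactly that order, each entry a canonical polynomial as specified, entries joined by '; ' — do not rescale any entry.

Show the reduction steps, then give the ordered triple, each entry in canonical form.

use: tr(a^2 b) = tr(a) tr(b a) - tr(b)  (reduce the a square) = x*z - y
use: tr(a^2) = tr(a) tr(a) - tr(1)  (reduce the a square) = x^2 - 2
tr(b a^2 b) = tr(b) tr(a^2 b) - tr(a^2)  (reduce the b square) = x*y*z - x^2 - y^2 + 2
tr(b a b a) = tr(b a) tr(b a) - tr(1)  (split on b) = z^2 - 2
use: tr(b a b) = tr(b) tr(a b) - tr(a)  (reduce the b square) = y*z - x
tr(b a^2 b a) = tr(a) tr(b a b a) - tr(b a b)  (reduce the a square) = x*z^2 - y*z - x
apply: tr(a b a^-1 b a) = tr(b a^2 b) tr(a) - tr(b a^2 b a)  (eliminate a^-1) = x^2*y*z - x^3 - x*y^2 - x*z^2 + y*z + 3*x
tr(b a b a b) = tr(b) tr(a b a b) - tr(a b a)  (reduce the b square) = y*z^2 - x*z - y
tr(b a b a b a) = tr(b a) tr(b a b a) - tr(b^-1 a^-1)  (split on b) = z^3 - 3*z
tr(a b a^-1 b a b) = tr(b a b a b) tr(a) - tr(b a b a b a)  (eliminate a^-1) = x*y*z^2 - x^2*z - z^3 - x*y + 3*z
use: tr(b^-1 a b a^-1 b a) = tr(a b a^-1 b a) tr(b) - tr(a b a^-1 b a b)  (eliminate b^-1) = x^2*y^2*z - x^3*y - x*y^3 - 2*x*y*z^2 + x^2*z + y^2*z + z^3 + 4*x*y - 3*z
apply: tr(b a^-1 b a^-1 b^-1 a) = tr(b^-1 a b a^-1 b) tr(a) - tr(b^-1 a b a^-1 b a)  (eliminate a^-1) = -x^2*y^2*z + x^3*y + x*y^3 + 2*x*y*z^2 - x^2*z - y^2*z - z^3 - 3*x*y + 3*z
tr(a b a^-1 b) = tr(b a b) tr(a) - tr(b a b a) = x*y*z - x^2 - z^2 + 2
use: tr(b^2 a^2 b) = tr(b) tr(b a^2 b) - tr(b a^2) = x*y^2*z - x^2*y - y^3 - x*z + 3*y
tr(b a b^2) = tr(b) tr(b a b) - tr(b a) = y^2*z - x*y - z
use: tr(b^2 a^2 b a) = tr(a) tr(b a b^2 a) - tr(b a b^2) = x*y*z^2 - x^2*z - y^2*z + z
tr(b a^2 b a^-1 b) = tr(b^2 a^2 b) tr(a) - tr(b^2 a^2 b a) = x^2*y^2*z - x^3*y - x*y^3 - x*y*z^2 + y^2*z + 3*x*y - z
tr(a b a^2) = tr(a) tr(b a^2) - tr(b a) = x^2*z - x*y - z
apply: tr(b a b a^2 b) = tr(b) tr(a b a^2 b) - tr(a b a^2) = x*y*z^2 - x^2*z - y^2*z + z
tr(b a b a^2 b a) = tr(a) tr(b a b a b a) - tr(b a b a b) = x*z^3 - y*z^2 - 2*x*z + y
apply: tr(b a^2 b a^-1 b a) = tr(b a b a^2 b) tr(a) - tr(b a b a^2 b a) = x^2*y*z^2 - x^3*z - x*y^2*z - x*z^3 + y*z^2 + 3*x*z - y
use: tr(a^2 b a^-1 b a^-1 b) = tr(b a^2 b a^-1 b) tr(a) - tr(b a^2 b a^-1 b a) = x^3*y^2*z - x^4*y - x^2*y^3 - 2*x^2*y*z^2 + x^3*z + 2*x*y^2*z + x*z^3 + 3*x^2*y - y*z^2 - 4*x*z + y
tr(b a^-1 b a^-1 b^-1 a^2) = tr(a^2 b a^-1 b a^-1) tr(b) - tr(a^2 b a^-1 b a^-1 b) = -x^3*y^2*z + x^4*y + x^2*y^3 + 2*x^2*y*z^2 - x^3*z - x*y^2*z - x*z^3 - 4*x^2*y + 4*x*z + y
apply: tr(b^2) = tr(b) tr(b) - tr(1) = y^2 - 2
tr(b^3) = tr(b) tr(b^2) - tr(b) = y^3 - 3*y
use: tr(b a b^3) = tr(b) tr(b a b^2) - tr(b a b) = y^3*z - x*y^2 - 2*y*z + x
tr(b a b^3 a) = tr(b) tr(b a b a b) - tr(b a b a) = y^2*z^2 - x*y*z - y^2 - z^2 + 2
use: tr(a b^3 a^-1 b) = tr(b a b^3) tr(a) - tr(b a b^3 a) = x*y^3*z - x^2*y^2 - y^2*z^2 - x*y*z + x^2 + y^2 + z^2 - 2
apply: tr(b a^-1 b^-1 a b^2) = tr(a b^3 a^-1) tr(b) - tr(a b^3 a^-1 b) = -x*y^3*z + x^2*y^2 + y^4 + y^2*z^2 + x*y*z - x^2 - 4*y^2 - z^2 + 2
tr(b a b^2 a b) = tr(b) tr(a b^2 a b) - tr(a b^2 a) = y^2*z^2 - 2*x*y*z + x^2 - 2
apply: tr(b a b^2 a b a) = tr(b) tr(a b a b a b) - tr(a b a b a) = y*z^3 - x*z^2 - 2*y*z + x
tr(a b^2 a b a^-1 b) = tr(b a b^2 a b) tr(a) - tr(b a b^2 a b a) = x*y^2*z^2 - 2*x^2*y*z - y*z^3 + x^3 + x*z^2 + 2*y*z - 3*x
apply: tr(b a^-1 b^-1 a b^2 a) = tr(a b^2 a b a^-1) tr(b) - tr(a b^2 a b a^-1 b) = -x*y^2*z^2 + 2*x^2*y*z + y^3*z + y*z^3 - x^3 - x*y^2 - x*z^2 - 3*y*z + 3*x
tr(b a^-1 b a^-1 b^-1 a b) = tr(b a^-1 b^-1 a b^2) tr(a) - tr(b a^-1 b^-1 a b^2 a) = -x^2*y^3*z + x^3*y^2 + x*y^4 + 2*x*y^2*z^2 - x^2*y*z - y^3*z - y*z^3 - 3*x*y^2 + 3*y*z - x
assemble the triple (tr(r) - 2; tr(r a) - x; tr(r b) - y)

-x^2*y^2*z + x^3*y + x*y^3 + 2*x*y*z^2 - x^2*z - y^2*z - z^3 - 3*x*y + 3*z - 2; -x^3*y^2*z + x^4*y + x^2*y^3 + 2*x^2*y*z^2 - x^3*z - x*y^2*z - x*z^3 - 4*x^2*y + 4*x*z - x + y; -x^2*y^3*z + x^3*y^2 + x*y^4 + 2*x*y^2*z^2 - x^2*y*z - y^3*z - y*z^3 - 3*x*y^2 + 3*y*z - x - y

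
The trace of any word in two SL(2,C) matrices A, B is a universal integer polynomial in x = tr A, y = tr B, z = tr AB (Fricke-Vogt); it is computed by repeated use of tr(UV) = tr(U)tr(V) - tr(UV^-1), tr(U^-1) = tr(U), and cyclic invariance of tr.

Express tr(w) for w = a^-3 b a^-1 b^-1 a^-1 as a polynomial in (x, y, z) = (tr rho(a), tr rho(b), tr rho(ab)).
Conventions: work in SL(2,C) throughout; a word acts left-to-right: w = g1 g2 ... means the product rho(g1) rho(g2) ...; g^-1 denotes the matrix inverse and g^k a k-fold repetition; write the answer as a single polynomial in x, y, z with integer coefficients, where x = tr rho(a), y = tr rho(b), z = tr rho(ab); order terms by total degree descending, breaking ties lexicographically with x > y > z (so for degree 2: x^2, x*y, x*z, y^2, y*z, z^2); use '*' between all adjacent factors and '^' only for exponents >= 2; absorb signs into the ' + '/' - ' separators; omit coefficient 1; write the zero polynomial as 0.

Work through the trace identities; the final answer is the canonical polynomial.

so tr(a^-1) = tr(a) = x
tr(a^-2) = tr(a^-1) tr(a) - tr(1)   [inverse elimination on a] = x^2 - 2
so tr(a^-1 b) = tr(b) tr(a) - tr(b a)   [inverse elimination on a] = x*y - z
tr(b a b) = tr(b) tr(a b) - tr(a)   [square of b] = y*z - x
tr(b a b a) = tr(a b) tr(a b) - tr(1)   [split at a repeated a] = z^2 - 2
so tr(b a b a^-1) = tr(b a b) tr(a) - tr(b a b a)   [inverse elimination on a] = x*y*z - x^2 - z^2 + 2
reduce: tr(a^-2 b a b) = tr(b a b a^-1) tr(a) - tr(b a b)   [inverse elimination on a] = x^2*y*z - x^3 - x*z^2 - y*z + 3*x
reduce: tr(b^-1 a^-2 b a) = tr(a^-2 b a) tr(b) - tr(a^-2 b a b)   [inverse elimination on b] = -x^2*y*z + x^3 + x*y^2 + x*z^2 - 3*x
reduce: tr(a^-1 b a^-1 b^-1 a^-1) = tr(b^-1 a^-2 b) tr(a) - tr(b^-1 a^-2 b a)   [inverse elimination on a] = x^2*y*z - x*y^2 - x*z^2 + x
tr(b a^-1 b^-1 a) = tr(a b a^-1) tr(b) - tr(a b a^-1 b)   [inverse elimination on b] = -x*y*z + x^2 + y^2 + z^2 - 2
so tr(a^-1 b a^-1 b^-1) = tr(b a^-1 b^-1) tr(a) - tr(b a^-1 b^-1 a)   [inverse elimination on a] = x*y*z - y^2 - z^2 + 2
tr(a^-2 b a^-1 b^-1 a^-1) = tr(a^-1 b a^-1 b^-1 a^-1) tr(a) - tr(a^-1 b a^-1 b^-1)   [inverse elimination on a] = x^3*y*z - x^2*y^2 - x^2*z^2 - x*y*z + x^2 + y^2 + z^2 - 2
reduce: tr(a^-3 b a^-1 b^-1 a^-1) = tr(a^-2 b a^-1 b^-1 a^-1) tr(a) - tr(a^-2 b a^-1 b^-1)   [inverse elimination on a] = x^4*y*z - x^3*y^2 - x^3*z^2 - 2*x^2*y*z + x^3 + 2*x*y^2 + 2*x*z^2 - 3*x

x^4*y*z - x^3*y^2 - x^3*z^2 - 2*x^2*y*z + x^3 + 2*x*y^2 + 2*x*z^2 - 3*x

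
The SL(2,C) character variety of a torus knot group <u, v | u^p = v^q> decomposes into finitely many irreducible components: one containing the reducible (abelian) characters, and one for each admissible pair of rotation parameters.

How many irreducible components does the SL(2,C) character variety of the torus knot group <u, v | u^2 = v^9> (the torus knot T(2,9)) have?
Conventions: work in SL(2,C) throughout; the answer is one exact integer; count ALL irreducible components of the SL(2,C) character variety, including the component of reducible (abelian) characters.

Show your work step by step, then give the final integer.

For T(2,9): irreducibility forces the central element u^2 = v^9 to one of +I, -I.
This locks tr(u) to 2*cos(pi*alpha/2), alpha in 1..1, and tr(v) to 2*cos(pi*beta/9), beta in 1..8, on each component of irreducible characters.
Consistency of u^2 = (-1)^alpha I with v^9 = (-1)^beta I forces alpha = beta (mod 2).
Enumerate parity-matched pairs: 1*4 odd-odd plus 0*4 even-even gives 4.
That is 4 components of irreducible characters, and with the reducible (abelian) component the total is 5.

5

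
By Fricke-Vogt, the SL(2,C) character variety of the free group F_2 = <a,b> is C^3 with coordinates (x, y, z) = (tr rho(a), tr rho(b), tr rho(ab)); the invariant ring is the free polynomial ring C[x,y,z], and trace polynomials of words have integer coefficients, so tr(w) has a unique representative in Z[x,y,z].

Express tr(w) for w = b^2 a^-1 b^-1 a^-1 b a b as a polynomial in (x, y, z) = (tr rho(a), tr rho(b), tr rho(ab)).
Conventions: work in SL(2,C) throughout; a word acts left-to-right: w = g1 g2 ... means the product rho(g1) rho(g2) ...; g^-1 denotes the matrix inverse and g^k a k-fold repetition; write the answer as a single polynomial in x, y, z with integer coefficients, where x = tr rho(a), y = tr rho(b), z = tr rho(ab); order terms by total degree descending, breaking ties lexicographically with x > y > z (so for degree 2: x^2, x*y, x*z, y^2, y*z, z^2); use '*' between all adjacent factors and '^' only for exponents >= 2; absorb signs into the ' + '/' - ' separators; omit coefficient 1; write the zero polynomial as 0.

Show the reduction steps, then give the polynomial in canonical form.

tr(b a b) = tr(b)*tr(a b) - tr(a)   [square of b] = y*z - x
tr(b a b^2) = tr(b)*tr(b a b) - tr(b a)   [square of b] = y^2*z - x*y - z
tr(a b a b) = tr(b a)*tr(b a) - tr(1)   [split at a repeated b] = z^2 - 2
tr(a b a) = tr(a)*tr(b a) - tr(b)   [square of a] = x*z - y
tr(b a b^2 a) = tr(b)*tr(a b a b) - tr(a b a)   [square of b] = y*z^2 - x*z - y
tr(a^-1 b a b^2) = tr(b a b^2)*tr(a) - tr(b a b^2 a)   [inverse elimination on a] = x*y^2*z - x^2*y - y*z^2 + y
tr(b a b^3) = tr(b)*tr(b a b^2) - tr(b a b)   [square of b] = y^3*z - x*y^2 - 2*y*z + x
tr(a b^3 a b) = tr(b)*tr(a b a b^2) - tr(a b a b)   [square of b] = y^2*z^2 - x*y*z - y^2 - z^2 + 2
tr(a^2) = tr(a)*tr(a) - tr(1)   [square of a] = x^2 - 2
tr(a^2 b^2) = tr(b)*tr(a^2 b) - tr(a^2)   [square of b] = x*y*z - x^2 - y^2 + 2
tr(a b^3 a) = tr(b)*tr(a^2 b^2) - tr(a^2 b)   [square of b] = x*y^2*z - x^2*y - y^3 - x*z + 3*y
tr(b a b^3 a b) = tr(b)*tr(a b^3 a b) - tr(a b^3 a)   [square of b] = y^3*z^2 - 2*x*y^2*z + x^2*y - y*z^2 + x*z - y
tr(a b a b a b) = tr(b a b a)*tr(b a) - tr(a b)   [split at a repeated b] = z^3 - 3*z
tr(a b a b a) = tr(a)*tr(b a b a) - tr(b a b)   [square of a] = x*z^2 - y*z - x
tr(b a b a b a b) = tr(b)*tr(a b a b a b) - tr(a b a b a)   [square of b] = y*z^3 - x*z^2 - 2*y*z + x
tr(b a b^3 a b a) = tr(b)*tr(b a b a b a b) - tr(b a b a b a)   [square of b] = y^2*z^3 - x*y*z^2 - 2*y^2*z - z^3 + x*y + 3*z
tr(a^-1 b a b^3 a b) = tr(b a b^3 a b)*tr(a) - tr(b a b^3 a b a)   [inverse elimination on a] = x*y^3*z^2 - 2*x^2*y^2*z - y^2*z^3 + x^3*y + x^2*z + 2*y^2*z + z^3 - 2*x*y - 3*z
tr(b^-1 a^-1 b a b^3 a) = tr(a^-1 b a b^3 a)*tr(b) - tr(a^-1 b a b^3 a b)   [inverse elimination on b] = -x*y^3*z^2 + 2*x^2*y^2*z + y^4*z + y^2*z^3 - x^3*y - x*y^3 - x^2*z - 4*y^2*z - z^3 + 3*x*y + 3*z
tr(b^2 a^-1 b^-1 a^-1 b a b) = tr(b^-1 a^-1 b a b^3)*tr(a) - tr(b^-1 a^-1 b a b^3 a)   [inverse elimination on a] = x*y^3*z^2 - x^2*y^2*z - y^4*z - y^2*z^3 + x*y^3 - x*y*z^2 + x^2*z + 4*y^2*z + z^3 - 2*x*y - 3*z

x*y^3*z^2 - x^2*y^2*z - y^4*z - y^2*z^3 + x*y^3 - x*y*z^2 + x^2*z + 4*y^2*z + z^3 - 2*x*y - 3*z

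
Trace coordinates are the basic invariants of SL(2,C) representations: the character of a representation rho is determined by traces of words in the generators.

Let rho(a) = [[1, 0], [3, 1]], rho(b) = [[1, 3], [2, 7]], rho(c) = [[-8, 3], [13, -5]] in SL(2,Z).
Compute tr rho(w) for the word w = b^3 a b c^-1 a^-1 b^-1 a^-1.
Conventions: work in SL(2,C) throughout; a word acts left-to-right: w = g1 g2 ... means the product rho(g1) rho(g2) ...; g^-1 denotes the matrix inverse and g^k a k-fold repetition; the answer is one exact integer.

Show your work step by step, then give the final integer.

433913

rho(b) = [[1, 3], [2, 7]]
... * rho(b) = [[1, 3], [2, 7]]  ->  [[7, 24], [16, 55]]
... * rho(b) = [[1, 3], [2, 7]]  ->  [[55, 189], [126, 433]]
... * rho(a) = [[1, 0], [3, 1]]  ->  [[622, 189], [1425, 433]]
... * rho(b) = [[1, 3], [2, 7]]  ->  [[1000, 3189], [2291, 7306]]
... * rho(c^-1) = [[-5, -3], [-13, -8]]  ->  [[-46457, -28512], [-106433, -65321]]
... * rho(a^-1) = [[1, 0], [-3, 1]]  ->  [[39079, -28512], [89530, -65321]]
... * rho(b^-1) = [[7, -3], [-2, 1]]  ->  [[330577, -145749], [757352, -333911]]
... * rho(a^-1) = [[1, 0], [-3, 1]]  ->  [[767824, -145749], [1759085, -333911]]
tr = 767824 + -333911 = 433913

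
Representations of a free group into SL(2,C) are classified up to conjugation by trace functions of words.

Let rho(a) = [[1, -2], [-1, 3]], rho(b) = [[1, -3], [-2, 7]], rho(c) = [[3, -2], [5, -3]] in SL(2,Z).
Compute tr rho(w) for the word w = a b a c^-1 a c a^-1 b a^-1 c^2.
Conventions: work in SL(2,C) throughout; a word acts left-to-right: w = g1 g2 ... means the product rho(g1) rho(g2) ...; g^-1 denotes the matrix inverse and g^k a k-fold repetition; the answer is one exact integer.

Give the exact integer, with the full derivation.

rho(a) = [[1, -2], [-1, 3]]
... * rho(b) = [[1, -3], [-2, 7]]  ->  [[5, -17], [-7, 24]]
... * rho(a) = [[1, -2], [-1, 3]]  ->  [[22, -61], [-31, 86]]
... * rho(c^-1) = [[-3, 2], [-5, 3]]  ->  [[239, -139], [-337, 196]]
... * rho(a) = [[1, -2], [-1, 3]]  ->  [[378, -895], [-533, 1262]]
... * rho(c) = [[3, -2], [5, -3]]  ->  [[-3341, 1929], [4711, -2720]]
... * rho(a^-1) = [[3, 2], [1, 1]]  ->  [[-8094, -4753], [11413, 6702]]
... * rho(b) = [[1, -3], [-2, 7]]  ->  [[1412, -8989], [-1991, 12675]]
... * rho(a^-1) = [[3, 2], [1, 1]]  ->  [[-4753, -6165], [6702, 8693]]
... * rho(c) = [[3, -2], [5, -3]]  ->  [[-45084, 28001], [63571, -39483]]
... * rho(c) = [[3, -2], [5, -3]]  ->  [[4753, 6165], [-6702, -8693]]
tr = 4753 + -8693 = -3940

-3940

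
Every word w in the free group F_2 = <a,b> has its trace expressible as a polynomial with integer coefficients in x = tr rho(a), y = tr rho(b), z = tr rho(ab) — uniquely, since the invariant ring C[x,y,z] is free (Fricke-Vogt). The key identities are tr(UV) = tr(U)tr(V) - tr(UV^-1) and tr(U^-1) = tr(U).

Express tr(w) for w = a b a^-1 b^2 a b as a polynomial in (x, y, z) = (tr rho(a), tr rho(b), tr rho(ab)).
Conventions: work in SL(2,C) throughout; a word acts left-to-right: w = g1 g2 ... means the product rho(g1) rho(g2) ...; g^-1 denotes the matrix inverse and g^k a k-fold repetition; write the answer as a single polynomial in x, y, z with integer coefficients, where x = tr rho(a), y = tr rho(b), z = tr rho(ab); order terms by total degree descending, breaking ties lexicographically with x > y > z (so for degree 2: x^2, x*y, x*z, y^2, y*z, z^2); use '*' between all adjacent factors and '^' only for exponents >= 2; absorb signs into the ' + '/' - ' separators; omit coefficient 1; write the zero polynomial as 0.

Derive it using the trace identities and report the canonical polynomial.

trace(a b a b) = trace(b a)*trace(b a) - trace(1)   [split at repeated b] = z^2 - 2
trace(a b a) = trace(a)*trace(b a) - trace(b) = x*z - y
trace(b a b a b) = trace(b)*trace(a b a b) - trace(a b a) = y*z^2 - x*z - y
trace(b^2 a b a b) = trace(b)*trace(b a b a b) - trace(b a b a) = y^2*z^2 - x*y*z - y^2 - z^2 + 2
trace(a b a b a b) = trace(b a)*trace(b a b a) - trace(b^-1 a^-1)   [split at repeated b] = z^3 - 3*z
trace(b a b) = trace(b)*trace(a b) - trace(a) = y*z - x
trace(a b a b a) = trace(a)*trace(b a b a) - trace(b a b) = x*z^2 - y*z - x
trace(b^2 a b a b a) = trace(b)*trace(a b a b a b) - trace(a b a b a) = y*z^3 - x*z^2 - 2*y*z + x
trace(a b a^-1 b^2 a b) = trace(b^2 a b a b)*trace(a) - trace(b^2 a b a b a) = x*y^2*z^2 - x^2*y*z - y*z^3 - x*y^2 + 2*y*z + x

x*y^2*z^2 - x^2*y*z - y*z^3 - x*y^2 + 2*y*z + x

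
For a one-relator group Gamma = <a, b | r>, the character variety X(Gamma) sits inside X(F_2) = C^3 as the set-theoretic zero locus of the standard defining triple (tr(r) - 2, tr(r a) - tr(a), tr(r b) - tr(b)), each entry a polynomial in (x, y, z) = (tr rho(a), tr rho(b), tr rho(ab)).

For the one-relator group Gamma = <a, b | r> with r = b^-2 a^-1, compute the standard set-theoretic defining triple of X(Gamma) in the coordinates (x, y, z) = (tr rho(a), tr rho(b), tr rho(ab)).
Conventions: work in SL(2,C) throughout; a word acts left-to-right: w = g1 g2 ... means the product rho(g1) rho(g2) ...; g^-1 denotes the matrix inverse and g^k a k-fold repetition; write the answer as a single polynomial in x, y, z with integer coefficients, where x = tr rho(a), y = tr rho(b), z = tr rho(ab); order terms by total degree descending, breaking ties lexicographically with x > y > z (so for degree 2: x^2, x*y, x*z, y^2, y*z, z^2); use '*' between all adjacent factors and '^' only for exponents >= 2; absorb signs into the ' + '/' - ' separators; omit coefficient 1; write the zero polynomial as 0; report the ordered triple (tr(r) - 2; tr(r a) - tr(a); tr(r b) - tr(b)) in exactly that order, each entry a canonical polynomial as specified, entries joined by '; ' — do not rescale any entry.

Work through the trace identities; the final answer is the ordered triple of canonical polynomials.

y*z - x - 2; y^2 - x - 2; -y + z

tr(a^-1) = tr(a) = x
tr(a^-1 b) = tr(b) tr(a) - tr(b a) = x*y - z
tr(a^-1 b^-1) = tr(a^-1) tr(b) - tr(a^-1 b) = z
tr(b^-2 a^-1) = tr(a^-1 b^-1) tr(b) - tr(a^-1) = y*z - x
tr(b^-2) = tr(b^-1) tr(b) - tr(1)   [inverse elimination on b] = y^2 - 2
assemble the triple (tr(r) - 2; tr(r a) - x; tr(r b) - y)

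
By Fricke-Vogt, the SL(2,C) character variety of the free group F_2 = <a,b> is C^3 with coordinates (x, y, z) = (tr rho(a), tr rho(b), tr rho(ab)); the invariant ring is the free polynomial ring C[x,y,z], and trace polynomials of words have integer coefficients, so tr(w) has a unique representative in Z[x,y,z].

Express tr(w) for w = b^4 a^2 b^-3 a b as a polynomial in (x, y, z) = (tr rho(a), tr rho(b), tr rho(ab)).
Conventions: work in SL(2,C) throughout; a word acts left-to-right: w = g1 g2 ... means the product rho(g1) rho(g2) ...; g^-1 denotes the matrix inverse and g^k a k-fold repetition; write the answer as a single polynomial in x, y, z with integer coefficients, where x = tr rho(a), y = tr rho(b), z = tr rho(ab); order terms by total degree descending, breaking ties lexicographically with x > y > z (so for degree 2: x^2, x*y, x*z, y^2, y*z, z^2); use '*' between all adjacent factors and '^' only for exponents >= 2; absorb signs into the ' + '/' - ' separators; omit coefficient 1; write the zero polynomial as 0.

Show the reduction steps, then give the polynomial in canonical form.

trace(b^2 a) = trace(b)*trace(a b) - trace(a) = y*z - x
trace(b^2) = trace(b)*trace(b) - trace(1) = y^2 - 2
use: trace(a^2 b^2) = trace(a)*trace(b^2 a) - trace(b^2) = x*y*z - x^2 - y^2 + 2
trace(a^2 b) = trace(a)*trace(b a) - trace(b) = x*z - y
trace(b^2 a^2 b) = trace(b)*trace(a^2 b^2) - trace(a^2 b) = x*y^2*z - x^2*y - y^3 - x*z + 3*y
apply: trace(a b^4 a) = trace(b)*trace(b^2 a^2 b) - trace(b^2 a^2) = x*y^3*z - x^2*y^2 - y^4 - 2*x*y*z + x^2 + 4*y^2 - 2
trace(b^2 a b) = trace(b)*trace(b a b) - trace(b a) = y^2*z - x*y - z
trace(a b^4) = trace(b)*trace(b^2 a b) - trace(b^2 a) = y^3*z - x*y^2 - 2*y*z + x
use: trace(a^3 b^4) = trace(a)*trace(a b^4 a) - trace(a b^4) = x^2*y^3*z - x^3*y^2 - x*y^4 - 2*x^2*y*z - y^3*z + x^3 + 5*x*y^2 + 2*y*z - 3*x
use: trace(a^3 b^3) = trace(a)*trace(a b^3 a) - trace(a b^3) = x^2*y^2*z - x^3*y - x*y^3 - x^2*z - y^2*z + 4*x*y + z
trace(a b^5 a^2) = trace(b)*trace(a^3 b^4) - trace(a^3 b^3) = x^2*y^4*z - x^3*y^3 - x*y^5 - 3*x^2*y^2*z - y^4*z + 2*x^3*y + 6*x*y^3 + x^2*z + 3*y^2*z - 7*x*y - z
trace(b a b a) = trace(b a)*trace(b a) - trace(1)   [split at repeated b] = z^2 - 2
trace(a^2 b a b) = trace(a)*trace(b a b a) - trace(b a b) = x*z^2 - y*z - x
trace(a^2 b a) = trace(a)*trace(b a^2) - trace(b a) = x^2*z - x*y - z
trace(a^2 b a b^2) = trace(b)*trace(a^2 b a b) - trace(a^2 b a) = x*y*z^2 - x^2*z - y^2*z + z
trace(b a^2 b a b^2) = trace(b)*trace(a^2 b a b^2) - trace(a^2 b a b) = x*y^2*z^2 - x^2*y*z - y^3*z - x*z^2 + 2*y*z + x
trace(b^2 a^2 b a b^2) = trace(b)*trace(b a^2 b a b^2) - trace(b a^2 b a b) = x*y^3*z^2 - x^2*y^2*z - y^4*z - 2*x*y*z^2 + x^2*z + 3*y^2*z + x*y - z
apply: trace(a b^5 a^2 b) = trace(b)*trace(b^2 a^2 b a b^2) - trace(b^2 a^2 b a b) = x*y^4*z^2 - x^2*y^3*z - y^5*z - 3*x*y^2*z^2 + 2*x^2*y*z + 4*y^3*z + x*y^2 + x*z^2 - 3*y*z - x
trace(a b^5 a^2 b^-1) = trace(a b^5 a^2)*trace(b) - trace(a b^5 a^2 b) = x^2*y^5*z - x^3*y^4 - x*y^6 - x*y^4*z^2 - 2*x^2*y^3*z + 2*x^3*y^2 + 6*x*y^4 + 3*x*y^2*z^2 - x^2*y*z - y^3*z - 8*x*y^2 - x*z^2 + 2*y*z + x
apply: trace(b^-1 a b^5 a^2 b^-1) = trace(a b^5 a^2 b^-1)*trace(b) - trace(a b^5 a^2) = x^2*y^6*z - x^3*y^5 - x*y^7 - x*y^5*z^2 - 3*x^2*y^4*z + 3*x^3*y^3 + 7*x*y^5 + 3*x*y^3*z^2 + 2*x^2*y^2*z - 2*x^3*y - 14*x*y^3 - x*y*z^2 - x^2*z - y^2*z + 8*x*y + z
apply: trace(b^4 a^2 b^-3 a b) = trace(b^-1 a b^5 a^2 b^-1)*trace(b) - trace(b^-1 a b^5 a^2) = x^2*y^7*z - x^3*y^6 - x*y^8 - x*y^6*z^2 - 4*x^2*y^5*z + 4*x^3*y^4 + 8*x*y^6 + 4*x*y^4*z^2 + 4*x^2*y^3*z - 4*x^3*y^2 - 20*x*y^4 - 4*x*y^2*z^2 + 16*x*y^2 + x*z^2 - y*z - x

x^2*y^7*z - x^3*y^6 - x*y^8 - x*y^6*z^2 - 4*x^2*y^5*z + 4*x^3*y^4 + 8*x*y^6 + 4*x*y^4*z^2 + 4*x^2*y^3*z - 4*x^3*y^2 - 20*x*y^4 - 4*x*y^2*z^2 + 16*x*y^2 + x*z^2 - y*z - x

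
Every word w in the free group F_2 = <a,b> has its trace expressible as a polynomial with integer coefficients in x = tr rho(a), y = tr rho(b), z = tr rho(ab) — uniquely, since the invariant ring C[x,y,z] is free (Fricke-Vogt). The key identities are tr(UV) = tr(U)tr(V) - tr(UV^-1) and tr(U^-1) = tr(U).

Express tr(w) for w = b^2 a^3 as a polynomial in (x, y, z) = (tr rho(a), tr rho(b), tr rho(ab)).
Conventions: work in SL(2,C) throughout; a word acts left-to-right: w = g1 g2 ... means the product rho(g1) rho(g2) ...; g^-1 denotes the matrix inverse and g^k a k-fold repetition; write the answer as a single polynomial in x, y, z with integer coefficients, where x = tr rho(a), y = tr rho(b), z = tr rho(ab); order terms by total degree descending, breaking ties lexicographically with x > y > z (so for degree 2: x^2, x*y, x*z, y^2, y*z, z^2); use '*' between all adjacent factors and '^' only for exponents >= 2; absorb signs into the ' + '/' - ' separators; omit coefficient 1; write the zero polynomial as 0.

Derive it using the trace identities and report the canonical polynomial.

trace(b^2 a) = trace(b)*trace(a b) - trace(a) = y*z - x
and trace(b^2) = trace(b)*trace(b) - trace(1) = y^2 - 2
next, trace(b^2 a^2) = trace(a)*trace(b^2 a) - trace(b^2) = x*y*z - x^2 - y^2 + 2
trace(b^2 a^3) = trace(a)*trace(b^2 a^2) - trace(b^2 a) = x^2*y*z - x^3 - x*y^2 - y*z + 3*x

x^2*y*z - x^3 - x*y^2 - y*z + 3*x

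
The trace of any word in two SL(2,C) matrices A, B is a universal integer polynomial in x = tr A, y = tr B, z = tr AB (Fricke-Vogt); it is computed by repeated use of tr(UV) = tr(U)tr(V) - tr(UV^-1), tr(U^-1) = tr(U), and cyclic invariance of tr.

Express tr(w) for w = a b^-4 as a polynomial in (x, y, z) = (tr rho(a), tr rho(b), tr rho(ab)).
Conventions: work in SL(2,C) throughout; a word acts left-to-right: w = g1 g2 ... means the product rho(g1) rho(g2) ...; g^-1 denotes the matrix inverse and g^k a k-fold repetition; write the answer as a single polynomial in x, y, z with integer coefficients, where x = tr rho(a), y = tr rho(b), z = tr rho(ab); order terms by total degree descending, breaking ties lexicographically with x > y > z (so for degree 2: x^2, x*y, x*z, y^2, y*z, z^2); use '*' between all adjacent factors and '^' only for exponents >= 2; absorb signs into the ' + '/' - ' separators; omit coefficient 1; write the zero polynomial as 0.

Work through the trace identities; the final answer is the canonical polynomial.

and tr(a b^-1) = tr(a) * tr(b) - tr(a b)  (eliminate b^-1) = x*y - z
tr(a b^-2) = tr(a b^-1) * tr(b) - tr(a)  (eliminate b^-1) = x*y^2 - y*z - x
tr(b^-3 a) = tr(a b^-2) * tr(b) - tr(a b^-1)  (eliminate b^-1) = x*y^3 - y^2*z - 2*x*y + z
next, tr(a b^-4) = tr(b^-3 a) * tr(b) - tr(b^-3 a b)  (eliminate b^-1) = x*y^4 - y^3*z - 3*x*y^2 + 2*y*z + x

x*y^4 - y^3*z - 3*x*y^2 + 2*y*z + x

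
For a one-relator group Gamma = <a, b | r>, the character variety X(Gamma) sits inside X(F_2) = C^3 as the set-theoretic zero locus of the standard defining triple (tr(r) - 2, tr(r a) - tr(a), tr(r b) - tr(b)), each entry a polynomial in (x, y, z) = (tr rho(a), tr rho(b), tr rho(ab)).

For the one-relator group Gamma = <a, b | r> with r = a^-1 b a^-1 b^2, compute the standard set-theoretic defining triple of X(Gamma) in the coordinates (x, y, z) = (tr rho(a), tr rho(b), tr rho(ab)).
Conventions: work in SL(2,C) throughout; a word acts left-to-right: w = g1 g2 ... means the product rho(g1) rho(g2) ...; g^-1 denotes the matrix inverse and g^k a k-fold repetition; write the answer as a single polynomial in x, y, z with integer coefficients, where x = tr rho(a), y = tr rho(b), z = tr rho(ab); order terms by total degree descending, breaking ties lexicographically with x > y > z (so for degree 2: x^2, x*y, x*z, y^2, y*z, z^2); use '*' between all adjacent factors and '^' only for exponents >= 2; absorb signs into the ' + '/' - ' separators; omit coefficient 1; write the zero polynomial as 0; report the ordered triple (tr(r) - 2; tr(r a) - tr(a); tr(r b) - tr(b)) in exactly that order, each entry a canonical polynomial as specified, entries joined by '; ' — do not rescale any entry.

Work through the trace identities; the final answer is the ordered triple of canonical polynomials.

x^2*y^3 - 2*x*y^2*z - x^2*y + y*z^2 + x*z - y - 2; x*y^3 - y^2*z - 2*x*y - x + z; x^2*y^4 - 2*x*y^3*z - 2*x^2*y^2 + y^2*z^2 + 3*x*y*z - y^2 - z^2 - y + 2

apply: trace(b^2) = trace(b) * trace(b) - trace(1)   [square of b] = y^2 - 2
trace(b^3) = trace(b) * trace(b^2) - trace(b)   [square of b] = y^3 - 3*y
apply: trace(a b^2) = trace(b) * trace(a b) - trace(a)   [square of b] = y*z - x
apply: trace(b^3 a) = trace(b) * trace(a b^2) - trace(a b)   [square of b] = y^2*z - x*y - z
apply: trace(b^2 a^-1 b) = trace(b^3) * trace(a) - trace(b^3 a)   [inverse elimination on a] = x*y^3 - y^2*z - 2*x*y + z
trace(a b a b) = trace(b a) * trace(b a) - trace(1)   [split at a repeated b] = z^2 - 2
use: trace(a b a) = trace(a) * trace(b a) - trace(b)   [square of a] = x*z - y
trace(b a b^2 a) = trace(b) * trace(a b a b) - trace(a b a)   [square of b] = y*z^2 - x*z - y
apply: trace(b^2 a^-1 b a) = trace(b a b^2) * trace(a) - trace(b a b^2 a)   [inverse elimination on a] = x*y^2*z - x^2*y - y*z^2 + y
trace(a^-1 b a^-1 b^2) = trace(b^2 a^-1 b) * trace(a) - trace(b^2 a^-1 b a)   [inverse elimination on a] = x^2*y^3 - 2*x*y^2*z - x^2*y + y*z^2 + x*z - y
use: trace(b^4) = trace(b) * trace(b^3) - trace(b^2) = y^4 - 4*y^2 + 2
use: trace(b^4 a) = trace(b) * trace(a b^3) - trace(a b^2) = y^3*z - x*y^2 - 2*y*z + x
trace(b a^-1 b^3) = trace(b^4) * trace(a) - trace(b^4 a) = x*y^4 - y^3*z - 3*x*y^2 + 2*y*z + x
trace(b^3 a b a) = trace(b) * trace(a b a b^2) - trace(a b a b) = y^2*z^2 - x*y*z - y^2 - z^2 + 2
trace(b a^-1 b^3 a) = trace(b^3 a b) * trace(a) - trace(b^3 a b a) = x*y^3*z - x^2*y^2 - y^2*z^2 - x*y*z + x^2 + y^2 + z^2 - 2
trace(a^-1 b a^-1 b^3) = trace(b a^-1 b^3) * trace(a) - trace(b a^-1 b^3 a) = x^2*y^4 - 2*x*y^3*z - 2*x^2*y^2 + y^2*z^2 + 3*x*y*z - y^2 - z^2 + 2
assemble the triple (trace(r) - 2; trace(r a) - x; trace(r b) - y)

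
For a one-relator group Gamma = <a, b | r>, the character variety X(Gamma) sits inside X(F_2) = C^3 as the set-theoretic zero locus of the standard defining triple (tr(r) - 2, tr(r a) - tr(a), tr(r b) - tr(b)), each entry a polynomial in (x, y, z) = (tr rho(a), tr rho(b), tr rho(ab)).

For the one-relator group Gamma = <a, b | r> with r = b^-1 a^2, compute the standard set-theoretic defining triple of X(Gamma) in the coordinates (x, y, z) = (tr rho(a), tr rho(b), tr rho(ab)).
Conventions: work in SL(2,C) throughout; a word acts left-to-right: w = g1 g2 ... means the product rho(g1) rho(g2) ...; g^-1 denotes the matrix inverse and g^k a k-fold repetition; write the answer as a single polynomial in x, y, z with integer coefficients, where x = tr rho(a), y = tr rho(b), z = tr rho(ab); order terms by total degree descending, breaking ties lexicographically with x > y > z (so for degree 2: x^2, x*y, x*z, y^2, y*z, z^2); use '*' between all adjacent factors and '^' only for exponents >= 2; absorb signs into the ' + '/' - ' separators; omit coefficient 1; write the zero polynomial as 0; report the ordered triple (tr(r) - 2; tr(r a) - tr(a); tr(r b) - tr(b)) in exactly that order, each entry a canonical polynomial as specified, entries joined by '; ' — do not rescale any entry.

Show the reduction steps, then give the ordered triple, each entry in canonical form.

x^2*y - x*z - y - 2; x^3*y - x^2*z - 2*x*y - x + z; x^2 - y - 2

use: tr(a^2) = tr(a) * tr(a) - tr(1)  (reduce the a square) = x^2 - 2
tr(a^2 b) = tr(a) * tr(b a) - tr(b)  (reduce the a square) = x*z - y
tr(b^-1 a^2) = tr(a^2) * tr(b) - tr(a^2 b)  (eliminate b^-1) = x^2*y - x*z - y
apply: tr(a^3) = tr(a) * tr(a^2) - tr(a)   [square of a] = x^3 - 3*x
tr(a^3 b) = tr(a) * tr(b a^2) - tr(b a)   [square of a] = x^2*z - x*y - z
tr(b^-1 a^3) = tr(a^3) * tr(b) - tr(a^3 b)   [inverse elimination on b] = x^3*y - x^2*z - 2*x*y + z
assemble the triple (tr(r) - 2; tr(r a) - x; tr(r b) - y)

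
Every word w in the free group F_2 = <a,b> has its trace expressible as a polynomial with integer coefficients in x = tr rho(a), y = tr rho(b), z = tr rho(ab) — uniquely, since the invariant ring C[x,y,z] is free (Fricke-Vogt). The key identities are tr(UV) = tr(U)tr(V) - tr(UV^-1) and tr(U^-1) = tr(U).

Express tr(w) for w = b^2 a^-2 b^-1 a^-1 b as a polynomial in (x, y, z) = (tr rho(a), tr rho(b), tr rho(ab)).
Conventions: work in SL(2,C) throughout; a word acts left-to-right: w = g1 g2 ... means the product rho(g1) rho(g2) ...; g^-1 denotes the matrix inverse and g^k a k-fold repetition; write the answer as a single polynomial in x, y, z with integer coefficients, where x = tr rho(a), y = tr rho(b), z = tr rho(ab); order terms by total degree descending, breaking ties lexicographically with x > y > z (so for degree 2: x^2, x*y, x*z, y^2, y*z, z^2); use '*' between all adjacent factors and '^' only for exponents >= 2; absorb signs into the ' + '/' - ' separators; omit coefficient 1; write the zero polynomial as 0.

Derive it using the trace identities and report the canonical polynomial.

tr(b^2) = tr(b)*tr(b) - tr(1) = y^2 - 2
tr(b^3) = tr(b)*tr(b^2) - tr(b) = y^3 - 3*y
tr(a b^2) = tr(b)*tr(a b) - tr(a) = y*z - x
tr(b^3 a) = tr(b)*tr(a b^2) - tr(a b) = y^2*z - x*y - z
tr(a^-1 b^3) = tr(b^3)*tr(a) - tr(b^3 a) = x*y^3 - y^2*z - 2*x*y + z
tr(a^-1 b^3 a^-1) = tr(a^-1 b^3)*tr(a) - tr(a^-1 b^3 a) = x^2*y^3 - x*y^2*z - 2*x^2*y - y^3 + x*z + 3*y
tr(a^-1 b^3 a^-2) = tr(a^-1 b^3 a^-1)*tr(a) - tr(a^-1 b^3) = x^3*y^3 - x^2*y^2*z - 2*x^3*y - 2*x*y^3 + x^2*z + y^2*z + 5*x*y - z
tr(b^4) = tr(b)*tr(b^3) - tr(b^2) = y^4 - 4*y^2 + 2
tr(b^4 a) = tr(b)*tr(b a b^2) - tr(b a b) = y^3*z - x*y^2 - 2*y*z + x
tr(b^4 a^-1) = tr(b^4)*tr(a) - tr(b^4 a) = x*y^4 - y^3*z - 3*x*y^2 + 2*y*z + x
tr(b^3 a^-2 b) = tr(b^4 a^-1)*tr(a) - tr(b^4) = x^2*y^4 - x*y^3*z - 3*x^2*y^2 - y^4 + 2*x*y*z + x^2 + 4*y^2 - 2
tr(a b a b) = tr(a b)*tr(a b) - tr(1) = z^2 - 2
tr(a b a) = tr(a)*tr(b a) - tr(b) = x*z - y
tr(b a b a b) = tr(b)*tr(a b a b) - tr(a b a) = y*z^2 - x*z - y
tr(b a b^3 a) = tr(b)*tr(b a b a b) - tr(b a b a) = y^2*z^2 - x*y*z - y^2 - z^2 + 2
tr(a^-1 b a b^3) = tr(b a b^3)*tr(a) - tr(b a b^3 a) = x*y^3*z - x^2*y^2 - y^2*z^2 - x*y*z + x^2 + y^2 + z^2 - 2
tr(b^3 a^-2 b a) = tr(a^-1 b a b^3)*tr(a) - tr(a^-1 b a b^3 a) = x^2*y^3*z - x^3*y^2 - x*y^2*z^2 - x^2*y*z - y^3*z + x^3 + 2*x*y^2 + x*z^2 + 2*y*z - 3*x
tr(a^-1 b^3 a^-2 b) = tr(b^3 a^-2 b)*tr(a) - tr(b^3 a^-2 b a) = x^3*y^4 - 2*x^2*y^3*z - 2*x^3*y^2 - x*y^4 + x*y^2*z^2 + 3*x^2*y*z + y^3*z + 2*x*y^2 - x*z^2 - 2*y*z + x
tr(b^2 a^-2 b^-1 a^-1 b) = tr(a^-1 b^3 a^-2)*tr(b) - tr(a^-1 b^3 a^-2 b) = x^2*y^3*z - x*y^4 - x*y^2*z^2 - 2*x^2*y*z + 3*x*y^2 + x*z^2 + y*z - x

x^2*y^3*z - x*y^4 - x*y^2*z^2 - 2*x^2*y*z + 3*x*y^2 + x*z^2 + y*z - x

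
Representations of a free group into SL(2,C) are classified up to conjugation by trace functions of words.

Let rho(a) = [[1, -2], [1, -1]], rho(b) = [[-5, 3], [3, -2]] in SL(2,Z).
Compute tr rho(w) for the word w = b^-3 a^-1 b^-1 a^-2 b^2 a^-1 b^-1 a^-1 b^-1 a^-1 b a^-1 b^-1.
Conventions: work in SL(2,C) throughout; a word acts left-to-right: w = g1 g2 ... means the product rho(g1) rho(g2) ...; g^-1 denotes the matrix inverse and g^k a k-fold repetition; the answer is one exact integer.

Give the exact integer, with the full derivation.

-13269774

rho(b^-1) = [[-2, -3], [-3, -5]]
... * rho(b^-1) = [[-2, -3], [-3, -5]]  ->  [[13, 21], [21, 34]]
... * rho(b^-1) = [[-2, -3], [-3, -5]]  ->  [[-89, -144], [-144, -233]]
... * rho(a^-1) = [[-1, 2], [-1, 1]]  ->  [[233, -322], [377, -521]]
... * rho(b^-1) = [[-2, -3], [-3, -5]]  ->  [[500, 911], [809, 1474]]
... * rho(a^-1) = [[-1, 2], [-1, 1]]  ->  [[-1411, 1911], [-2283, 3092]]
... * rho(a^-1) = [[-1, 2], [-1, 1]]  ->  [[-500, -911], [-809, -1474]]
... * rho(b) = [[-5, 3], [3, -2]]  ->  [[-233, 322], [-377, 521]]
... * rho(b) = [[-5, 3], [3, -2]]  ->  [[2131, -1343], [3448, -2173]]
... * rho(a^-1) = [[-1, 2], [-1, 1]]  ->  [[-788, 2919], [-1275, 4723]]
... * rho(b^-1) = [[-2, -3], [-3, -5]]  ->  [[-7181, -12231], [-11619, -19790]]
... * rho(a^-1) = [[-1, 2], [-1, 1]]  ->  [[19412, -26593], [31409, -43028]]
... * rho(b^-1) = [[-2, -3], [-3, -5]]  ->  [[40955, 74729], [66266, 120913]]
... * rho(a^-1) = [[-1, 2], [-1, 1]]  ->  [[-115684, 156639], [-187179, 253445]]
... * rho(b) = [[-5, 3], [3, -2]]  ->  [[1048337, -660330], [1696230, -1068427]]
... * rho(a^-1) = [[-1, 2], [-1, 1]]  ->  [[-388007, 1436344], [-627803, 2324033]]
... * rho(b^-1) = [[-2, -3], [-3, -5]]  ->  [[-3533018, -6017699], [-5716493, -9736756]]
tr = -3533018 + -9736756 = -13269774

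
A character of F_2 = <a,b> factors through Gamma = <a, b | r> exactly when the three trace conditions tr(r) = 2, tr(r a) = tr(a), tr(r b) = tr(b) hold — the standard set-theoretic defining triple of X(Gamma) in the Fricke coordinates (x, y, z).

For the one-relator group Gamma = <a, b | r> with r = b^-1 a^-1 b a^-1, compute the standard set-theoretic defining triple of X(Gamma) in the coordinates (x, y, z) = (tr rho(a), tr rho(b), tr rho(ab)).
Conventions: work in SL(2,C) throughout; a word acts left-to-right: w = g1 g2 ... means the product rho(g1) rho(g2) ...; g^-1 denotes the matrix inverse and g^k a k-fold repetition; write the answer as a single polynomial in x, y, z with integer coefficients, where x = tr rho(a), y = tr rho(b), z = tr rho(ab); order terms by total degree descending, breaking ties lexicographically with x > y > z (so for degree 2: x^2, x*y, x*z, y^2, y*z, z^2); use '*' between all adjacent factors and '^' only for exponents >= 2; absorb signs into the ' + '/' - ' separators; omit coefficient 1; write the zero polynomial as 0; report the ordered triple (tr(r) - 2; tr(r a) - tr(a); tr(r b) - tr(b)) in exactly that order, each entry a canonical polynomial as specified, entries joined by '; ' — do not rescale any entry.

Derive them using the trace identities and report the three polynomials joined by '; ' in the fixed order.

x*y*z - y^2 - z^2; 0; x^2*y - x*z - 2*y

tr(a^-1) = tr(a) = x
reduce: tr(b a b) = tr(b) * tr(a b) - tr(a) = y*z - x
reduce: tr(b a b a) = tr(a b) * tr(a b) - tr(1)   [split at repeated a] = z^2 - 2
tr(a b a^-1 b) = tr(b a b) * tr(a) - tr(b a b a) = x*y*z - x^2 - z^2 + 2
so tr(b a^-1 b^-1 a) = tr(a b a^-1) * tr(b) - tr(a b a^-1 b) = -x*y*z + x^2 + y^2 + z^2 - 2
tr(b^-1 a^-1 b a^-1) = tr(b a^-1 b^-1) * tr(a) - tr(b a^-1 b^-1 a) = x*y*z - y^2 - z^2 + 2
tr(a^-1 b) = tr(b) * tr(a) - tr(b a)   [inverse elimination on a] = x*y - z
reduce: tr(a^-1 b a^-1) = tr(a^-1 b) * tr(a) - tr(a^-1 b a)   [inverse elimination on a] = x^2*y - x*z - y
assemble the triple (tr(r) - 2; tr(r a) - x; tr(r b) - y)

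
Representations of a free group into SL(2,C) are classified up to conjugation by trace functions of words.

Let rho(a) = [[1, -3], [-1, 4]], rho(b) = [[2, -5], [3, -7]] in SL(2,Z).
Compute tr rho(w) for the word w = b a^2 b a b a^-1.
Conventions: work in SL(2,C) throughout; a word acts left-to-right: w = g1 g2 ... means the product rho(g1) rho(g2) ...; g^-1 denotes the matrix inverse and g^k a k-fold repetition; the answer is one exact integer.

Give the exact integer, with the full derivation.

rho(b) = [[2, -5], [3, -7]]
... * rho(a) = [[1, -3], [-1, 4]]  ->  [[7, -26], [10, -37]]
... * rho(a) = [[1, -3], [-1, 4]]  ->  [[33, -125], [47, -178]]
... * rho(b) = [[2, -5], [3, -7]]  ->  [[-309, 710], [-440, 1011]]
... * rho(a) = [[1, -3], [-1, 4]]  ->  [[-1019, 3767], [-1451, 5364]]
... * rho(b) = [[2, -5], [3, -7]]  ->  [[9263, -21274], [13190, -30293]]
... * rho(a^-1) = [[4, 3], [1, 1]]  ->  [[15778, 6515], [22467, 9277]]
tr = 15778 + 9277 = 25055

25055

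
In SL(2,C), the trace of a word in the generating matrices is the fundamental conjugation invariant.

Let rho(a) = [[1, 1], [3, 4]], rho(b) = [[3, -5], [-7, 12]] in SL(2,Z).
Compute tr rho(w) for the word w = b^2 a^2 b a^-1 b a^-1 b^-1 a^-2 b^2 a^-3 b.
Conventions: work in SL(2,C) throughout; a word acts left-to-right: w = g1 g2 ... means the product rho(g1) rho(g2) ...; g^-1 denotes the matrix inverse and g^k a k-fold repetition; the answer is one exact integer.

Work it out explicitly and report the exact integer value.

rho(b) = [[3, -5], [-7, 12]]
... * rho(b) = [[3, -5], [-7, 12]]  ->  [[44, -75], [-105, 179]]
... * rho(a) = [[1, 1], [3, 4]]  ->  [[-181, -256], [432, 611]]
... * rho(a) = [[1, 1], [3, 4]]  ->  [[-949, -1205], [2265, 2876]]
... * rho(b) = [[3, -5], [-7, 12]]  ->  [[5588, -9715], [-13337, 23187]]
... * rho(a^-1) = [[4, -1], [-3, 1]]  ->  [[51497, -15303], [-122909, 36524]]
... * rho(b) = [[3, -5], [-7, 12]]  ->  [[261612, -441121], [-624395, 1052833]]
... * rho(a^-1) = [[4, -1], [-3, 1]]  ->  [[2369811, -702733], [-5656079, 1677228]]
... * rho(b^-1) = [[12, 5], [7, 3]]  ->  [[23518601, 9740856], [-56132352, -23248711]]
... * rho(a^-1) = [[4, -1], [-3, 1]]  ->  [[64851836, -13777745], [-154783275, 32883641]]
... * rho(a^-1) = [[4, -1], [-3, 1]]  ->  [[300740579, -78629581], [-717784023, 187666916]]
... * rho(b) = [[3, -5], [-7, 12]]  ->  [[1452628804, -2447257867], [-3467020481, 5840923107]]
... * rho(b) = [[3, -5], [-7, 12]]  ->  [[21488691481, -36630238424], [-51287523192, 87426179689]]
... * rho(a^-1) = [[4, -1], [-3, 1]]  ->  [[195845481196, -58118929905], [-467428631835, 138713702881]]
... * rho(a^-1) = [[4, -1], [-3, 1]]  ->  [[957738714499, -253964411101], [-2285855635983, 606142334716]]
... * rho(a^-1) = [[4, -1], [-3, 1]]  ->  [[4592848091299, -1211703125600], [-10961849548080, 2891997970699]]
... * rho(b) = [[3, -5], [-7, 12]]  ->  [[22260466153097, -37504677963695], [-53129534439133, 89513223388788]]
tr = 22260466153097 + 89513223388788 = 111773689541885

111773689541885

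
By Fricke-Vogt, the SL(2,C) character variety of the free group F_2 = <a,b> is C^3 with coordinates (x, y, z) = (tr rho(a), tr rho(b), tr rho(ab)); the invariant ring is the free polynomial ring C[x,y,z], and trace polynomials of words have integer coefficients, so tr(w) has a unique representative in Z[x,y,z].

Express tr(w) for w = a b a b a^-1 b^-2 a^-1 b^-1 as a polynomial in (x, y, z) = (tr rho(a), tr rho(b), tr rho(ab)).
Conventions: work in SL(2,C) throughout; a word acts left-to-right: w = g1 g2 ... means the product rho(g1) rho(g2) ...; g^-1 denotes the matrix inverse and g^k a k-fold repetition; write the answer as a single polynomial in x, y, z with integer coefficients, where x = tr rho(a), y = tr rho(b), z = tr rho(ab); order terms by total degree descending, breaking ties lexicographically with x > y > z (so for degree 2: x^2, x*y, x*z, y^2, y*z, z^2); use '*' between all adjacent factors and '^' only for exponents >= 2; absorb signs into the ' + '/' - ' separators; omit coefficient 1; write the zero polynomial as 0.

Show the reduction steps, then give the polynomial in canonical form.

-x*y^2*z^3 + 2*x^2*y*z^2 + y^3*z^2 + y*z^4 - x^3*z - x*y^2*z - x*z^3 - 4*y*z^2 + 4*x*z + y

trace(a b a) = trace(a)*trace(b a) - trace(b)  (reduce the a square) = x*z - y
trace(b a b a) = trace(b a)*trace(b a) - trace(1)  (split on b) = z^2 - 2
and trace(b a b) = trace(b)*trace(a b) - trace(a)  (reduce the b square) = y*z - x
trace(a b a b a) = trace(a)*trace(b a b a) - trace(b a b)  (reduce the a square) = x*z^2 - y*z - x
and trace(a b a b a b) = trace(a b)*trace(a b a b) - trace(a^-1 b^-1)  (split on a) = z^3 - 3*z
trace(b a b a b^-1 a) = trace(a b a b a)*trace(b) - trace(a b a b a b)  (eliminate b^-1) = x*y*z^2 - y^2*z - z^3 - x*y + 3*z
and trace(a b a b^-1 a^-1 b) = trace(b a b a b^-1)*trace(a) - trace(b a b a b^-1 a)  (eliminate a^-1) = -x*y*z^2 + x^2*z + y^2*z + z^3 - 3*z
next, trace(b^-1 a^-1 b^-1 a b a) = trace(a b a b^-1 a^-1)*trace(b) - trace(a b a b^-1 a^-1 b)  (eliminate b^-1) = x*y*z^2 - x^2*z - y^2*z - z^3 + x*y + 3*z
next, trace(a b a b^-1) = trace(a b a)*trace(b) - trace(a b a b)  (eliminate b^-1) = x*y*z - y^2 - z^2 + 2
next, trace(b a b a b) = trace(b)*trace(a b a b) - trace(a b a)  (reduce the b square) = y*z^2 - x*z - y
trace(b a b a b a b) = trace(b)*trace(a b a b a b) - trace(a b a b a)  (reduce the b square) = y*z^3 - x*z^2 - 2*y*z + x
and trace(b a b a b a b a) = trace(a b)*trace(a b a b a b) - trace(a^-1 b^-1 a^-1 b^-1)  (split on a) = z^4 - 4*z^2 + 2
trace(a^-1 b a b a b a b) = trace(b a b a b a b)*trace(a) - trace(b a b a b a b a)  (eliminate a^-1) = x*y*z^3 - x^2*z^2 - z^4 - 2*x*y*z + x^2 + 4*z^2 - 2
trace(b^-1 a^-1 b a b a b a) = trace(a^-1 b a b a b a)*trace(b) - trace(a^-1 b a b a b a b)  (eliminate b^-1) = -x*y*z^3 + x^2*z^2 + y^2*z^2 + z^4 + x*y*z - x^2 - y^2 - 4*z^2 + 2
next, trace(a b a b a b^-2 a^-1 b) = trace(b^-1 a^-1 b a b a b a)*trace(b) - trace(b^-1 a^-1 b a b a b a b)  (eliminate b^-1) = -x*y^2*z^3 + x^2*y*z^2 + y^3*z^2 + y*z^4 + x*y^2*z - x^2*y - y^3 - 5*y*z^2 + x*z + 3*y
trace(b^-2 a^-1 b^-1 a b a b a) = trace(a b a b a b^-2 a^-1)*trace(b) - trace(a b a b a b^-2 a^-1 b)  (eliminate b^-1) = x*y^2*z^3 - x^2*y*z^2 - y^3*z^2 - y*z^4 + x^2*y + 4*y*z^2 - x*z - y
trace(a b a b a^-1 b^-2 a^-1 b^-1) = trace(b^-2 a^-1 b^-1 a b a b)*trace(a) - trace(b^-2 a^-1 b^-1 a b a b a)  (eliminate a^-1) = -x*y^2*z^3 + 2*x^2*y*z^2 + y^3*z^2 + y*z^4 - x^3*z - x*y^2*z - x*z^3 - 4*y*z^2 + 4*x*z + y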